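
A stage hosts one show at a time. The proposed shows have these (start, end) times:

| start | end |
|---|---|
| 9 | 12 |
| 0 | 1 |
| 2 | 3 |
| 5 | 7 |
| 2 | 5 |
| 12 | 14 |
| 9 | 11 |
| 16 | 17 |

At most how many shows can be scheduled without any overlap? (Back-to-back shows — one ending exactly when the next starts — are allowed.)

6

Order by finish time; keep every interval that doesn't clash with the previous kept one.
Sorted by end: (0,1)  (2,3)  (2,5)  (5,7)  (9,11)  (9,12)  (12,14)  (16,17)
take (0,1); take (2,3); skip (2,5); take (5,7); take (9,11); take (12,14); take (16,17).
Selected 6 shows.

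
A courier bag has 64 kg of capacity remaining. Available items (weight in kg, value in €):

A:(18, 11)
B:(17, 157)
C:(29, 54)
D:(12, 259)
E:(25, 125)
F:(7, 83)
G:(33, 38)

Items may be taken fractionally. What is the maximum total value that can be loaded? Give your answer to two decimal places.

629.59

Sort by value per unit weight and fill in that order.
Ratios (sorted): D 21.58, F 11.86, B 9.24, E 5.00, C 1.86, G 1.15, A 0.61
take D (12 @ 259); take F (7 @ 83); take B (17 @ 157); take E (25 @ 125); take 3/29 of C → 5.59. Capacity used 64/64.
Total value = 629.59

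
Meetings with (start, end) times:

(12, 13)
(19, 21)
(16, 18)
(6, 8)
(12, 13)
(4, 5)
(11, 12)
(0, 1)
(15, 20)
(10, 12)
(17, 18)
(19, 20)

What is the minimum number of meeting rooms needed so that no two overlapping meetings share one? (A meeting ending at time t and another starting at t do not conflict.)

Count concurrent intervals with a sweep; the peak is the room count.
Events (time:±→running): 0:+→1 1:-→0 4:+→1 5:-→0 6:+→1 8:-→0 10:+→1 11:+→2 12:-→1 12:-→0 12:+→1 12:+→2 13:-→1 13:-→0 15:+→1 16:+→2 17:+→3 … peak 3.

3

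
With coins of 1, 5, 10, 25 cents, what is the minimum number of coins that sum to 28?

4

Use the largest denomination that fits, subtract, and repeat.
28 − 1×25→3 − 3×1→0
Total coins = 1 + 3 = 4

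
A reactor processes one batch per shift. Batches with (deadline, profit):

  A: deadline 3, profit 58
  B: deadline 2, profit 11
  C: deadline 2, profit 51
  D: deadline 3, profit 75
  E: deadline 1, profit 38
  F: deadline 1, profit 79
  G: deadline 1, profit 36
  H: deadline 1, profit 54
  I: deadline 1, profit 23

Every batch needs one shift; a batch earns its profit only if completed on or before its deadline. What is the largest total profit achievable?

By profit: F(d1,79), D(d3,75), A(d3,58), H(d1,54), C(d2,51), E(d1,38), G(d1,36), I(d1,23), B(d2,11)
F→slot 1; D→slot 3; A→slot 2; H skipped; C skipped; E skipped; G skipped; I skipped; B skipped.
Profit = 79 + 58 + 75 = 212

212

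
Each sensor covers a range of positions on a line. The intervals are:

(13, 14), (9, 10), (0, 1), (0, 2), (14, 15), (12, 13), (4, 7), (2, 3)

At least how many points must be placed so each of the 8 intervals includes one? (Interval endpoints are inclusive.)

Process intervals by earliest right end; each time one isn't hit yet, stab at its right endpoint.
By right end: [0,1]  [0,2]  [2,3]  [4,7]  [9,10]  [12,13]  [13,14]  [14,15]
[0,1] uncovered → point at 1; [2,3] uncovered → point at 3; [4,7] uncovered → point at 7; [9,10] uncovered → point at 10; [12,13] uncovered → point at 13; [14,15] uncovered → point at 15.
Points: 1, 3, 7, 10, 13, 15 (6 total).

6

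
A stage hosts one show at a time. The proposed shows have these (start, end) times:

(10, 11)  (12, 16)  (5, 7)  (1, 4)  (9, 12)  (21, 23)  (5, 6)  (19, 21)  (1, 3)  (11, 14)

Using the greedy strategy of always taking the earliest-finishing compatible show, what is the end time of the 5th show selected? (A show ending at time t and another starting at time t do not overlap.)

Sort by end time and greedily take each interval whose start is ≥ the last chosen end.
By end time: (1,3), (1,4), (5,6), (5,7), (10,11), (9,12), (11,14), (12,16), (19,21), (21,23).
Pick (1,3); next start ≥ 3 → (5,6); next start ≥ 6 → (10,11); next start ≥ 11 → (11,14); next start ≥ 14 → (19,21); next start ≥ 21 → (21,23).
Selected: (1,3) (5,6) (10,11) (11,14) (19,21) (21,23)

21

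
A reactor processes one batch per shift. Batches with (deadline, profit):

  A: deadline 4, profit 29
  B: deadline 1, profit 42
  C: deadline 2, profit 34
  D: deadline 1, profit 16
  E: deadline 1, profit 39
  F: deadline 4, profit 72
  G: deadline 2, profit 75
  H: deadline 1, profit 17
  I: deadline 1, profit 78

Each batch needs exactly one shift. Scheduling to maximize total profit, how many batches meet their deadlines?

4

Take jobs in profit order; each goes to the latest open slot no later than its deadline.
Profit order: I=78 G=75 F=72 B=42 E=39 C=34 A=29 H=17 D=16
Assign: I→slot 1, G→slot 2, F→slot 4, B skipped, E skipped, C skipped, A→slot 3, H skipped, D skipped.
Slots: [1:I] [2:G] [3:A] [4:F]
4 of 9 scheduled.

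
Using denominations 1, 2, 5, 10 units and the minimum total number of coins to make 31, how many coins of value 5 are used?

31 = 3×10 + 1×1
Count of 5: 0

0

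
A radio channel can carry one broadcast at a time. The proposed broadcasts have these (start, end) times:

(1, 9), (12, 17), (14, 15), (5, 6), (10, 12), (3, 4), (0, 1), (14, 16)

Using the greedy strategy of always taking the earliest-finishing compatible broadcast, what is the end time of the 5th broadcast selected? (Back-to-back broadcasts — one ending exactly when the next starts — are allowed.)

15

Order by finish time; keep every interval that doesn't clash with the previous kept one.
By end time: (0,1), (3,4), (5,6), (1,9), (10,12), (14,15), (14,16), (12,17).
Pick (0,1); next start ≥ 1 → (3,4); next start ≥ 4 → (5,6); next start ≥ 6 → (10,12); next start ≥ 12 → (14,15).
Selected: (0,1) (3,4) (5,6) (10,12) (14,15)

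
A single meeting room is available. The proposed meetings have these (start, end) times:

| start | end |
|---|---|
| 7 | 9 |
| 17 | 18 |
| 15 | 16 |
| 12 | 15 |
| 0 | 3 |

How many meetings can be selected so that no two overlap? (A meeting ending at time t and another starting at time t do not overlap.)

Sorted by end: (0,3)  (7,9)  (12,15)  (15,16)  (17,18)
take (0,3); take (7,9); take (12,15); take (15,16); take (17,18).
Selected 5 meetings.

5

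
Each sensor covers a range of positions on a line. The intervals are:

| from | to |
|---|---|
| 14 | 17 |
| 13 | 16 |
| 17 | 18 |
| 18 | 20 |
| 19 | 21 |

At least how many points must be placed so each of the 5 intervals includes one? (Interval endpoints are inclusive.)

3

Sort by right endpoint; whenever an interval is uncovered, place a point at its right end.
By right end: [13,16]  [14,17]  [17,18]  [18,20]  [19,21]
[13,16] uncovered → point at 16; [17,18] uncovered → point at 18; [19,21] uncovered → point at 21.
Points: 16, 18, 21 (3 total).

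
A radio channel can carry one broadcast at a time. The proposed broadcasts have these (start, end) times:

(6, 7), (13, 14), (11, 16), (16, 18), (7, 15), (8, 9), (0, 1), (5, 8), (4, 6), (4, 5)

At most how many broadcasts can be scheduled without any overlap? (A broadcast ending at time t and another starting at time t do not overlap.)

Sort by end time and greedily take each interval whose start is ≥ the last chosen end.
Sorted by end: (0,1)  (4,5)  (4,6)  (6,7)  (5,8)  (8,9)  (13,14)  (7,15)  (11,16)  (16,18)
take (0,1); take (4,5); take (6,7); take (8,9); take (13,14); skip (11,16); take (16,18).
Selected 6 broadcasts.

6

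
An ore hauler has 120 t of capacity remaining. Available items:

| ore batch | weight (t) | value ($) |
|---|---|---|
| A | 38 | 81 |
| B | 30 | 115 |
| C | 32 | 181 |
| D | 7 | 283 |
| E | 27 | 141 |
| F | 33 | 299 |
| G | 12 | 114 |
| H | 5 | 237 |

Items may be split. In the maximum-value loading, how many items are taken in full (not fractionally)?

6

Order: H (237/5=47.40) > D (283/7=40.43) > G (114/12=9.50) > F (299/33=9.06) > C (181/32=5.66) > E (141/27=5.22) > B (115/30=3.83) > A (81/38=2.13)
Fill: take H (5 @ 237) → take D (7 @ 283) → take G (12 @ 114) → take F (33 @ 299) → take C (32 @ 181) → take E (27 @ 141) → take 4/30 of B → 15.33; 120/120 used.
6 item(s) taken whole; one partial (take 4/30 of B).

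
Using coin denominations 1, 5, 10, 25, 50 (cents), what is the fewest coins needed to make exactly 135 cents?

Use the largest denomination that fits, subtract, and repeat.
135 − 2×50→35 − 1×25→10 − 1×10→0
Total coins = 2 + 1 + 1 = 4

4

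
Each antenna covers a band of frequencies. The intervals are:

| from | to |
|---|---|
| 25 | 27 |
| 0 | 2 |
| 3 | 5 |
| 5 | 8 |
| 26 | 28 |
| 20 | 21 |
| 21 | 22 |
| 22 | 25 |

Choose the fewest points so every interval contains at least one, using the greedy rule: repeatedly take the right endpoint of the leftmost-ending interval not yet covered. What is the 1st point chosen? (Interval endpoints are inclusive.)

2

Process intervals by earliest right end; each time one isn't hit yet, stab at its right endpoint.
Sorted: [0,2] [3,5] [5,8] [20,21] [21,22] [22,25] [25,27] [26,28]
{[0,2]} hit by 2; {[3,5],[5,8]} hit by 5; {[20,21],[21,22]} hit by 21; {[22,25],[25,27]} hit by 25; {[26,28]} hit by 28.
Points: 2, 5, 21, 25, 28 (5 total).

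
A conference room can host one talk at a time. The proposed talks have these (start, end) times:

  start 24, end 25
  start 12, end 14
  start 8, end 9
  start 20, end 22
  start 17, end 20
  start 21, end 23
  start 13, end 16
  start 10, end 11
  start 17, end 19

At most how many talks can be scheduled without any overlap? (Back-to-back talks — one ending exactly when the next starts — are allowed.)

Sorted by end: (8,9)  (10,11)  (12,14)  (13,16)  (17,19)  (17,20)  (20,22)  (21,23)  (24,25)
take (8,9); take (10,11); take (12,14); take (17,19); take (20,22); skip (21,23); take (24,25).
Selected 6 talks.

6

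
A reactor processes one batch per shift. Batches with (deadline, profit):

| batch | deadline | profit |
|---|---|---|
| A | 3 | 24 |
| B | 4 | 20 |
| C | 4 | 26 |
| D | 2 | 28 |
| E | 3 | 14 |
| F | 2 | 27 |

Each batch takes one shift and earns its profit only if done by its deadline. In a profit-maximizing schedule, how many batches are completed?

Take jobs in profit order; each goes to the latest open slot no later than its deadline.
Profit order: D=28 F=27 C=26 A=24 B=20 E=14
Assign: D→slot 2, F→slot 1, C→slot 4, A→slot 3, B skipped, E skipped.
Slots: [1:F] [2:D] [3:A] [4:C]
4 of 6 scheduled.

4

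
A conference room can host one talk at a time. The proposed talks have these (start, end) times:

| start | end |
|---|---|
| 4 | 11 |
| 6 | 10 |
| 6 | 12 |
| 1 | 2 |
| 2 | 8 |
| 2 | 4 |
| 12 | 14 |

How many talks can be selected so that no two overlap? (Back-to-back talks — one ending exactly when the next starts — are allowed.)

4

Sort by end time and greedily take each interval whose start is ≥ the last chosen end.
Sorted by end: (1,2)  (2,4)  (2,8)  (6,10)  (4,11)  (6,12)  (12,14)
take (1,2); take (2,4); skip (2,8); take (6,10); skip (6,12); take (12,14).
Selected 4 talks.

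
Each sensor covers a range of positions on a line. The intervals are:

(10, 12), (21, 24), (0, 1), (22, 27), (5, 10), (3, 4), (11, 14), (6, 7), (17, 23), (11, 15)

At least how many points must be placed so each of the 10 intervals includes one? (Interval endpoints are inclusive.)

Process intervals by earliest right end; each time one isn't hit yet, stab at its right endpoint.
Sorted: [0,1] [3,4] [6,7] [5,10] [10,12] [11,14] [11,15] [17,23] [21,24] [22,27]
{[0,1]} hit by 1; {[3,4]} hit by 4; {[6,7],[5,10]} hit by 7; {[10,12],[11,14],[11,15]} hit by 12; {[17,23],[21,24],[22,27]} hit by 23.
Points: 1, 4, 7, 12, 23 (5 total).

5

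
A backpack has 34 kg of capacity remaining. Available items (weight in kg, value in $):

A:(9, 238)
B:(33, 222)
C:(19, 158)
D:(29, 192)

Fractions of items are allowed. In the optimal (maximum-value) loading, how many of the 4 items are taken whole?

Greedy by value/weight ratio, highest first.
Order: A (238/9=26.44) > C (158/19=8.32) > B (222/33=6.73) > D (192/29=6.62)
Fill: take A (9 @ 238) → take C (19 @ 158) → take 6/33 of B → 40.36; 34/34 used.
2 item(s) taken whole; one partial (take 6/33 of B).

2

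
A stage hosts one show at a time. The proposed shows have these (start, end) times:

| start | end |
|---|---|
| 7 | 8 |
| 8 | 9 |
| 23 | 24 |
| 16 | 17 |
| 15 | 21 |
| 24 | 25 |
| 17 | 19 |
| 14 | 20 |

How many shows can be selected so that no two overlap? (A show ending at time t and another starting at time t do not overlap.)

6

Greedy by earliest finish: after sorting by end time, pick each interval compatible with the last pick.
Sorted by end: (7,8)  (8,9)  (16,17)  (17,19)  (14,20)  (15,21)  (23,24)  (24,25)
take (7,8); take (8,9); take (16,17); take (17,19); skip (14,20); take (23,24); take (24,25).
Selected 6 shows.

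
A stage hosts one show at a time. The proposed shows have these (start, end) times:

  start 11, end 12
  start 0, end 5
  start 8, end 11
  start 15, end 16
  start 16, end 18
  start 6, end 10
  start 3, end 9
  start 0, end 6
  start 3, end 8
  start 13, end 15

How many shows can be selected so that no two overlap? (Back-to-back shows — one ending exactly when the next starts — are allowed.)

6

Sorted by end: (0,5)  (0,6)  (3,8)  (3,9)  (6,10)  (8,11)  (11,12)  (13,15)  (15,16)  (16,18)
take (0,5); take (6,10); take (11,12); take (13,15); take (15,16); take (16,18).
Selected 6 shows.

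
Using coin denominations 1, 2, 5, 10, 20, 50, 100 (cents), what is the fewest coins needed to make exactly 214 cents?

Use the largest denomination that fits, subtract, and repeat.
214 − 2×100→14 − 1×10→4 − 2×2→0
Total coins = 2 + 1 + 2 = 5

5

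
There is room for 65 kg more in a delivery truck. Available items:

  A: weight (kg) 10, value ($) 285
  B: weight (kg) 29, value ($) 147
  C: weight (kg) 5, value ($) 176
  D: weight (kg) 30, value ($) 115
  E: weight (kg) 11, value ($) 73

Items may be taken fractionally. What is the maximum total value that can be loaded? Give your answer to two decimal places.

719.33

Order: C (176/5=35.20) > A (285/10=28.50) > E (73/11=6.64) > B (147/29=5.07) > D (115/30=3.83)
Fill: take C (5 @ 176) → take A (10 @ 285) → take E (11 @ 73) → take B (29 @ 147) → take 10/30 of D → 38.33; 65/65 used.
Total value = 719.33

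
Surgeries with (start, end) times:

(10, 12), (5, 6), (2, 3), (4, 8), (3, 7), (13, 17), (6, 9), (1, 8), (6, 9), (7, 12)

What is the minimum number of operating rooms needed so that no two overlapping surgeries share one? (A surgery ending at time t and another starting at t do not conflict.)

5

Count concurrent intervals with a sweep; the peak is the room count.
Events (time:±→running): 1:+→1 2:+→2 3:-→1 3:+→2 4:+→3 5:+→4 6:-→3 6:+→4 6:+→5 … peak 5.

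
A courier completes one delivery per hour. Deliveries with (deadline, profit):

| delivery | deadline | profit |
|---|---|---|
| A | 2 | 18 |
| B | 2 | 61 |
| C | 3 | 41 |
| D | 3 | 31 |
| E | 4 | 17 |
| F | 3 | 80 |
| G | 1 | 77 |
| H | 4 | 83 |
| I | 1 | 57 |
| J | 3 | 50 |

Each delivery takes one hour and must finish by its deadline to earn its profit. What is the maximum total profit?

Take jobs in profit order; each goes to the latest open slot no later than its deadline.
Profit order: H=83 F=80 G=77 B=61 I=57 J=50 C=41 D=31 A=18 E=17
Assign: H→slot 4, F→slot 3, G→slot 1, B→slot 2, I skipped, J skipped, C skipped, D skipped, A skipped, E skipped.
Slots: [1:G] [2:B] [3:F] [4:H]
Profit = 77 + 61 + 80 + 83 = 301

301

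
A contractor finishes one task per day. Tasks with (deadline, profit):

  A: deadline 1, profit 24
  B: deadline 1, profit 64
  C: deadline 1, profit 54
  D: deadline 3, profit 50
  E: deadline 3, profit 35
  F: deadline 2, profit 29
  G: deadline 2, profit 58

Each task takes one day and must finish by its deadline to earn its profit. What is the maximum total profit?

By profit: B(d1,64), G(d2,58), C(d1,54), D(d3,50), E(d3,35), F(d2,29), A(d1,24)
B→slot 1; G→slot 2; C skipped; D→slot 3; E skipped; F skipped; A skipped.
Profit = 64 + 58 + 50 = 172

172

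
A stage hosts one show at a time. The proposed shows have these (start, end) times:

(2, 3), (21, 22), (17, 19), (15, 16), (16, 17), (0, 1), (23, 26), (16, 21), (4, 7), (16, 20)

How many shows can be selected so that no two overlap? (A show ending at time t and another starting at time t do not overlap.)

8

Sort by end time and greedily take each interval whose start is ≥ the last chosen end.
By end time: (0,1), (2,3), (4,7), (15,16), (16,17), (17,19), (16,20), (16,21), (21,22), (23,26).
Pick (0,1); next start ≥ 1 → (2,3); next start ≥ 3 → (4,7); next start ≥ 7 → (15,16); next start ≥ 16 → (16,17); next start ≥ 17 → (17,19); next start ≥ 19 → (21,22); next start ≥ 22 → (23,26).
Selected 8 shows.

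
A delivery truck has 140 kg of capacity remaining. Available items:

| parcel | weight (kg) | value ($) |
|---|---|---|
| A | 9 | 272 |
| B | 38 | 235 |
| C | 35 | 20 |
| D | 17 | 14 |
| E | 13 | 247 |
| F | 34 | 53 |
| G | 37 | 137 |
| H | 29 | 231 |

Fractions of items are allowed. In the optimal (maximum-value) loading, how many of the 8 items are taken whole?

Greedy by value/weight ratio, highest first.
Ratios (sorted): A 30.22, E 19.00, H 7.97, B 6.18, G 3.70, F 1.56, D 0.82, C 0.57
take A (9 @ 272); take E (13 @ 247); take H (29 @ 231); take B (38 @ 235); take G (37 @ 137); take 14/34 of F → 21.82. Capacity used 140/140.
5 item(s) taken whole; one partial (take 14/34 of F).

5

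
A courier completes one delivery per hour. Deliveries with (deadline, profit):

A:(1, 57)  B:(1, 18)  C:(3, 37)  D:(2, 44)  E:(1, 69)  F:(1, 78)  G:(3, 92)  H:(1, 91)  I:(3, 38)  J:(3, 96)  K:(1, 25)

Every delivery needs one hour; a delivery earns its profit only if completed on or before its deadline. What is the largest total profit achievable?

279

Take jobs in profit order; each goes to the latest open slot no later than its deadline.
Profit order: J=96 G=92 H=91 F=78 E=69 A=57 D=44 I=38 C=37 K=25 B=18
Assign: J→slot 3, G→slot 2, H→slot 1, F skipped, E skipped, A skipped, D skipped, I skipped, C skipped, K skipped, B skipped.
Slots: [1:H] [2:G] [3:J]
Profit = 91 + 92 + 96 = 279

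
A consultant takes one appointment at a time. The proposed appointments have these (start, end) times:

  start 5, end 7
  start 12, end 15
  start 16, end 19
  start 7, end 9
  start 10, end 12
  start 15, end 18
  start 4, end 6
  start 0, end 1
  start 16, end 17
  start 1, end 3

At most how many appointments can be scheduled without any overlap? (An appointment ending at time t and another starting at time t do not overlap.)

By end time: (0,1), (1,3), (4,6), (5,7), (7,9), (10,12), (12,15), (16,17), (15,18), (16,19).
Pick (0,1); next start ≥ 1 → (1,3); next start ≥ 3 → (4,6); next start ≥ 6 → (7,9); next start ≥ 9 → (10,12); next start ≥ 12 → (12,15); next start ≥ 15 → (16,17).
Selected 7 appointments.

7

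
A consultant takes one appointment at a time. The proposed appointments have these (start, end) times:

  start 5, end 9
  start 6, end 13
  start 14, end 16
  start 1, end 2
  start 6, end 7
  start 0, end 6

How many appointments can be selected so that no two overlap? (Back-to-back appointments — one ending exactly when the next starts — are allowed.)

Greedy by earliest finish: after sorting by end time, pick each interval compatible with the last pick.
Sorted by end: (1,2)  (0,6)  (6,7)  (5,9)  (6,13)  (14,16)
take (1,2); take (6,7); skip (5,9); skip (6,13); take (14,16).
Selected 3 appointments.

3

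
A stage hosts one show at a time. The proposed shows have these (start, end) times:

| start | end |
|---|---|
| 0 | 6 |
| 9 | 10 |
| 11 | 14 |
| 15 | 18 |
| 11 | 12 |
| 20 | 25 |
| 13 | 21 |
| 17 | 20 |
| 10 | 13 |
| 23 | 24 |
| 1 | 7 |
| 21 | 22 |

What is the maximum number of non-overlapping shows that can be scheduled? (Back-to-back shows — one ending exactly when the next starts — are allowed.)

Sorted by end: (0,6)  (1,7)  (9,10)  (11,12)  (10,13)  (11,14)  (15,18)  (17,20)  (13,21)  (21,22)  (23,24)  (20,25)
take (0,6); skip (1,7); take (9,10); take (11,12); take (15,18); skip (13,21); take (21,22); take (23,24).
Selected 6 shows.

6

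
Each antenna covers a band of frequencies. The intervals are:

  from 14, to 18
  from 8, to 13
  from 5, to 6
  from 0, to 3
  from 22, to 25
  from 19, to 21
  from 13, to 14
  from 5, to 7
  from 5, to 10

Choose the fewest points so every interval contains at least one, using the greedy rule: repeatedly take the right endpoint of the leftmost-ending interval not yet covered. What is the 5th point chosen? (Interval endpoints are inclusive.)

By right end: [0,3]  [5,6]  [5,7]  [5,10]  [8,13]  [13,14]  [14,18]  [19,21]  [22,25]
[0,3] uncovered → point at 3; [5,6] uncovered → point at 6; [8,13] uncovered → point at 13; [14,18] uncovered → point at 18; [19,21] uncovered → point at 21; [22,25] uncovered → point at 25.
Points: 3, 6, 13, 18, 21, 25 (6 total).

21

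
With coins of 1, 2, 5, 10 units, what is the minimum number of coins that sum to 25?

3

25 = 2×10 + 1×5
Total coins = 2 + 1 = 3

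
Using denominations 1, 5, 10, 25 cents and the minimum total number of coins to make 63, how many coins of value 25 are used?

63 − 2×25→13 − 1×10→3 − 3×1→0
Count of 25: 2

2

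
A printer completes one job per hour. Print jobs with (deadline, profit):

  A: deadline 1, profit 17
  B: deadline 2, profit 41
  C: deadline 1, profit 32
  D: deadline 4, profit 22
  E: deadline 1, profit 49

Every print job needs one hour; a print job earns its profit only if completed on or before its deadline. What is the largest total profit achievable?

112

Profit order: E=49 B=41 C=32 D=22 A=17
Assign: E→slot 1, B→slot 2, C skipped, D→slot 4, A skipped.
Slots: [1:E] [2:B] [4:D]
Profit = 49 + 41 + 22 = 112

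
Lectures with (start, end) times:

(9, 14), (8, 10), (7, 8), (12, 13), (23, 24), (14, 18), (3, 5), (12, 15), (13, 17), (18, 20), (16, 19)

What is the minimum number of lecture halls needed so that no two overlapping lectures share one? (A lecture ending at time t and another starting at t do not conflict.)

starts: [3, 7, 8, 9, 12, 12, 13, 14, 16, 18, 23]
ends:   [5, 8, 10, 13, 14, 15, 17, 18, 19, 20, 24]
s3→1 e5→0 s7→1 e8→0 s8→1 s9→2 e10→1 s12→2 s12→3  — peak 3.

3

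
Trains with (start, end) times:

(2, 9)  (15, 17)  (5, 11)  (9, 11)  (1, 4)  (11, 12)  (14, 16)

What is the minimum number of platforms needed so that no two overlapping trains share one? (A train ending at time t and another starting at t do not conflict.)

Events (time:±→running): 1:+→1 2:+→2 … peak 2.

2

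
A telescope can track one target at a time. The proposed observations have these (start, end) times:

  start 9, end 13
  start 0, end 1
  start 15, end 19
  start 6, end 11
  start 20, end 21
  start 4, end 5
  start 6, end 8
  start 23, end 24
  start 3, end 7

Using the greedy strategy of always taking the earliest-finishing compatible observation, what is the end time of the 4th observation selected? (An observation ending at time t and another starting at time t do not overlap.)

13

Greedy by earliest finish: after sorting by end time, pick each interval compatible with the last pick.
Sorted by end: (0,1)  (4,5)  (3,7)  (6,8)  (6,11)  (9,13)  (15,19)  (20,21)  (23,24)
take (0,1); take (4,5); take (6,8); take (9,13); take (15,19); take (20,21); take (23,24).
Selected: (0,1) (4,5) (6,8) (9,13) (15,19) (20,21) (23,24)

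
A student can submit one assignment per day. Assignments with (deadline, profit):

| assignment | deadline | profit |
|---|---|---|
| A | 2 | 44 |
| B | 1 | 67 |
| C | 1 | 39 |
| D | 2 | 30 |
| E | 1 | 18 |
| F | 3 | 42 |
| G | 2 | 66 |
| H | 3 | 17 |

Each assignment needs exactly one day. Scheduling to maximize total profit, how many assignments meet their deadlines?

Take jobs in profit order; each goes to the latest open slot no later than its deadline.
Profit order: B=67 G=66 A=44 F=42 C=39 D=30 E=18 H=17
Assign: B→slot 1, G→slot 2, A skipped, F→slot 3, C skipped, D skipped, E skipped, H skipped.
Slots: [1:B] [2:G] [3:F]
3 of 8 scheduled.

3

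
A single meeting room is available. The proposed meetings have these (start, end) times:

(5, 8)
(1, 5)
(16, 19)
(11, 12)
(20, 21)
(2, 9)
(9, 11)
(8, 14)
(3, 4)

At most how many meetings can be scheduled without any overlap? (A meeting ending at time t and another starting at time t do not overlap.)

Greedy by earliest finish: after sorting by end time, pick each interval compatible with the last pick.
By end time: (3,4), (1,5), (5,8), (2,9), (9,11), (11,12), (8,14), (16,19), (20,21).
Pick (3,4); next start ≥ 4 → (5,8); next start ≥ 8 → (9,11); next start ≥ 11 → (11,12); next start ≥ 12 → (16,19); next start ≥ 19 → (20,21).
Selected 6 meetings.

6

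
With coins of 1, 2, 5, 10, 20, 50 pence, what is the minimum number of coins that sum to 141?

5

141 = 2×50 + 2×20 + 1×1
Total coins = 2 + 2 + 1 = 5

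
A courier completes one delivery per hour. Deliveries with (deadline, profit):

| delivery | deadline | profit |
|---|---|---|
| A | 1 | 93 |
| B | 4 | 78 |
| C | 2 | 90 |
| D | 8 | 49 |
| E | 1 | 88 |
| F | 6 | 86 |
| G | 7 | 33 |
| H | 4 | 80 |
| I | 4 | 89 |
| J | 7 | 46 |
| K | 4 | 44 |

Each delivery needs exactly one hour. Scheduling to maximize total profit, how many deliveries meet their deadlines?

By profit: A(d1,93), C(d2,90), I(d4,89), E(d1,88), F(d6,86), H(d4,80), B(d4,78), D(d8,49), J(d7,46), K(d4,44), G(d7,33)
A→slot 1; C→slot 2; I→slot 4; E skipped; F→slot 6; H→slot 3; B skipped; D→slot 8; J→slot 7; K skipped; G→slot 5.
8 of 11 scheduled.

8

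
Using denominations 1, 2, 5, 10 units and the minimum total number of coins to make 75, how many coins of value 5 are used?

Use the largest denomination that fits, subtract, and repeat.
75 − 7×10→5 − 1×5→0
Count of 5: 1

1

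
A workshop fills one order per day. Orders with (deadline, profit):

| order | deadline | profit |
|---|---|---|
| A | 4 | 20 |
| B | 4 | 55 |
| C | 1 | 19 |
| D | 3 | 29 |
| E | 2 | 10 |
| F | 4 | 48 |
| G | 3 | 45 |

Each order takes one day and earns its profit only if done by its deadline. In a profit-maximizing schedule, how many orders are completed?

Profit order: B=55 F=48 G=45 D=29 A=20 C=19 E=10
Assign: B→slot 4, F→slot 3, G→slot 2, D→slot 1, A skipped, C skipped, E skipped.
Slots: [1:D] [2:G] [3:F] [4:B]
4 of 7 scheduled.

4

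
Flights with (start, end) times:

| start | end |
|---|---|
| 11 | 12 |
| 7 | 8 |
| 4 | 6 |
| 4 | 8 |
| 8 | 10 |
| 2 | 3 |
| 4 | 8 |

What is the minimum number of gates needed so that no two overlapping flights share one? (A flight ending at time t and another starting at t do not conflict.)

3

The answer is the maximum number of intervals overlapping at any instant.
Events (time:±→running): 2:+→1 3:-→0 4:+→1 4:+→2 4:+→3 … peak 3.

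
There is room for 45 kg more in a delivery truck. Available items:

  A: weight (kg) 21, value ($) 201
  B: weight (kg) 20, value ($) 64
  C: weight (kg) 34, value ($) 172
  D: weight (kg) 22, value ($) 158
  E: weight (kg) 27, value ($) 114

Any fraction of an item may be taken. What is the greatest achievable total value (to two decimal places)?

369.12

Greedy by value/weight ratio, highest first.
Ratios (sorted): A 9.57, D 7.18, C 5.06, E 4.22, B 3.20
take A (21 @ 201); take D (22 @ 158); take 2/34 of C → 10.12. Capacity used 45/45.
Total value = 369.12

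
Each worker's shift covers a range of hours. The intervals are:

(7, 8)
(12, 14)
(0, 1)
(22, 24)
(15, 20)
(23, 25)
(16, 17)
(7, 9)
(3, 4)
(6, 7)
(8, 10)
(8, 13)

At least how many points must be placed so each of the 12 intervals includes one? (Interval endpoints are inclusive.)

7

Process intervals by earliest right end; each time one isn't hit yet, stab at its right endpoint.
By right end: [0,1]  [3,4]  [6,7]  [7,8]  [7,9]  [8,10]  [8,13]  [12,14]  [16,17]  [15,20]  [22,24]  [23,25]
[0,1] uncovered → point at 1; [3,4] uncovered → point at 4; [6,7] uncovered → point at 7; [8,10] uncovered → point at 10; [12,14] uncovered → point at 14; [16,17] uncovered → point at 17; [22,24] uncovered → point at 24.
Points: 1, 4, 7, 10, 14, 17, 24 (7 total).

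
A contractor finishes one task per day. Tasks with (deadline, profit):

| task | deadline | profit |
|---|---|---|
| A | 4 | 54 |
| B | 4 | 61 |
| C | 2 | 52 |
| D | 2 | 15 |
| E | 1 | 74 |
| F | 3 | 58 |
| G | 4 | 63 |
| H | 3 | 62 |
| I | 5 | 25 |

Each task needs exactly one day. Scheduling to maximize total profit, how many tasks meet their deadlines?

Take jobs in profit order; each goes to the latest open slot no later than its deadline.
Profit order: E=74 G=63 H=62 B=61 F=58 A=54 C=52 I=25 D=15
Assign: E→slot 1, G→slot 4, H→slot 3, B→slot 2, F skipped, A skipped, C skipped, I→slot 5, D skipped.
Slots: [1:E] [2:B] [3:H] [4:G] [5:I]
5 of 9 scheduled.

5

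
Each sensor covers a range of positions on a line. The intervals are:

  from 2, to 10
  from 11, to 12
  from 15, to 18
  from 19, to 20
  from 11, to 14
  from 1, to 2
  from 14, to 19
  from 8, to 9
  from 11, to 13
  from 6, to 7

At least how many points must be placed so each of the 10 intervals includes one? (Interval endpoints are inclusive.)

6

By right end: [1,2]  [6,7]  [8,9]  [2,10]  [11,12]  [11,13]  [11,14]  [15,18]  [14,19]  [19,20]
[1,2] uncovered → point at 2; [6,7] uncovered → point at 7; [8,9] uncovered → point at 9; [11,12] uncovered → point at 12; [15,18] uncovered → point at 18; [19,20] uncovered → point at 20.
Points: 2, 7, 9, 12, 18, 20 (6 total).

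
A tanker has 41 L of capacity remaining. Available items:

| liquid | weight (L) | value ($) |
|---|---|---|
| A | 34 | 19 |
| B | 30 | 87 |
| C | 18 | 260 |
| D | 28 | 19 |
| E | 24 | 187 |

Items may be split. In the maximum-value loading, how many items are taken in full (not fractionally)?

1

Sort by value per unit weight and fill in that order.
Ratios (sorted): C 14.44, E 7.79, B 2.90, D 0.68, A 0.56
take C (18 @ 260); take 23/24 of E → 179.21. Capacity used 41/41.
1 item(s) taken whole; one partial (take 23/24 of E).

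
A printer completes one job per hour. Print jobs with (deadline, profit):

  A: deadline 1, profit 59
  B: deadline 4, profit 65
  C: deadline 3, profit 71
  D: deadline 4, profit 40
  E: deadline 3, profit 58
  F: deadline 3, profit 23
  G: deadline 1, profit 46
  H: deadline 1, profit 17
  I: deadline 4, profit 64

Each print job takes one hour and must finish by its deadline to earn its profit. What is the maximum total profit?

259

Take jobs in profit order; each goes to the latest open slot no later than its deadline.
By profit: C(d3,71), B(d4,65), I(d4,64), A(d1,59), E(d3,58), G(d1,46), D(d4,40), F(d3,23), H(d1,17)
C→slot 3; B→slot 4; I→slot 2; A→slot 1; E skipped; G skipped; D skipped; F skipped; H skipped.
Profit = 59 + 64 + 71 + 65 = 259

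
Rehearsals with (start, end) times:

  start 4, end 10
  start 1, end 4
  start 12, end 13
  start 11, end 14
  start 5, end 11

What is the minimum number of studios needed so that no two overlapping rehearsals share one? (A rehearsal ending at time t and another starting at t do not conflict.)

2

Count concurrent intervals with a sweep; the peak is the room count.
Events (time:±→running): 1:+→1 4:-→0 4:+→1 5:+→2 … peak 2.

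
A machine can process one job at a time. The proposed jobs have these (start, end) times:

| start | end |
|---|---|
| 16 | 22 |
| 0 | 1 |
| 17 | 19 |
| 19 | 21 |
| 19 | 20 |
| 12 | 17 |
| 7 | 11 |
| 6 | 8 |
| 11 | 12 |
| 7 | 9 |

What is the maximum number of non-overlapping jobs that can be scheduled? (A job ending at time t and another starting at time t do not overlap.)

Order by finish time; keep every interval that doesn't clash with the previous kept one.
By end time: (0,1), (6,8), (7,9), (7,11), (11,12), (12,17), (17,19), (19,20), (19,21), (16,22).
Pick (0,1); next start ≥ 1 → (6,8); next start ≥ 8 → (11,12); next start ≥ 12 → (12,17); next start ≥ 17 → (17,19); next start ≥ 19 → (19,20).
Selected 6 jobs.

6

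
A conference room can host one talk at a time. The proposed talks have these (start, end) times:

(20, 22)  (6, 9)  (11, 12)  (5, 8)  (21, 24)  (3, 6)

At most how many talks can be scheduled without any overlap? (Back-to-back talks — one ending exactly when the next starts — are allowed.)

Sort by end time and greedily take each interval whose start is ≥ the last chosen end.
Sorted by end: (3,6)  (5,8)  (6,9)  (11,12)  (20,22)  (21,24)
take (3,6); skip (5,8); take (6,9); take (11,12); take (20,22).
Selected 4 talks.

4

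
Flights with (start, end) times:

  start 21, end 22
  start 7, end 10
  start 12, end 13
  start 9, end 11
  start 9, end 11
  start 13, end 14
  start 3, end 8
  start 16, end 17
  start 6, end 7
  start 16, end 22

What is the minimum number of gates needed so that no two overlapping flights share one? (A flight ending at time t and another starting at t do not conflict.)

3

Events (time:±→running): 3:+→1 6:+→2 7:-→1 7:+→2 8:-→1 9:+→2 9:+→3 … peak 3.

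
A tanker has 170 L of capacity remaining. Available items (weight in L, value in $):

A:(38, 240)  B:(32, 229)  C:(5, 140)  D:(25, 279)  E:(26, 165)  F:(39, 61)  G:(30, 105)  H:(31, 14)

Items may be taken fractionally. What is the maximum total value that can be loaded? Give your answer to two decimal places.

1179.90

Greedy by value/weight ratio, highest first.
Order: C (140/5=28.00) > D (279/25=11.16) > B (229/32=7.16) > E (165/26=6.35) > A (240/38=6.32) > G (105/30=3.50) > F (61/39=1.56) > H (14/31=0.45)
Fill: take C (5 @ 140) → take D (25 @ 279) → take B (32 @ 229) → take E (26 @ 165) → take A (38 @ 240) → take G (30 @ 105) → take 14/39 of F → 21.90; 170/170 used.
Total value = 1179.90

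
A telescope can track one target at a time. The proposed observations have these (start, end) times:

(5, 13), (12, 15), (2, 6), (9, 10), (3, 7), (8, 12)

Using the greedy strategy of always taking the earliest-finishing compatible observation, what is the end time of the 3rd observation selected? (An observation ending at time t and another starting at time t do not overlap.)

15

Greedy by earliest finish: after sorting by end time, pick each interval compatible with the last pick.
Sorted by end: (2,6)  (3,7)  (9,10)  (8,12)  (5,13)  (12,15)
take (2,6); take (9,10); skip (5,13); take (12,15).
Selected: (2,6) (9,10) (12,15)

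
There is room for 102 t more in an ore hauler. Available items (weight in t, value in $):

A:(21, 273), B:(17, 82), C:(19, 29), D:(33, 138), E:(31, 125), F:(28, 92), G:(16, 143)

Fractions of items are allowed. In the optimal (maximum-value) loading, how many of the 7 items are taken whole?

4

Greedy by value/weight ratio, highest first.
Order: A (273/21=13.00) > G (143/16=8.94) > B (82/17=4.82) > D (138/33=4.18) > E (125/31=4.03) > F (92/28=3.29) > C (29/19=1.53)
Fill: take A (21 @ 273) → take G (16 @ 143) → take B (17 @ 82) → take D (33 @ 138) → take 15/31 of E → 60.48; 102/102 used.
4 item(s) taken whole; one partial (take 15/31 of E).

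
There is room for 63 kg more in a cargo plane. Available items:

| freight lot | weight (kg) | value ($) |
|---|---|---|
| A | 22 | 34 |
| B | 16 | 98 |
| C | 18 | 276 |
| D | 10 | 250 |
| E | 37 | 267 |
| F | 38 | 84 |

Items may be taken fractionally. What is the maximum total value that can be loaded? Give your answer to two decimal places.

778.57

Sort by value per unit weight and fill in that order.
Order: D (250/10=25.00) > C (276/18=15.33) > E (267/37=7.22) > B (98/16=6.12) > F (84/38=2.21) > A (34/22=1.55)
Fill: take D (10 @ 250) → take C (18 @ 276) → take 35/37 of E → 252.57; 63/63 used.
Total value = 778.57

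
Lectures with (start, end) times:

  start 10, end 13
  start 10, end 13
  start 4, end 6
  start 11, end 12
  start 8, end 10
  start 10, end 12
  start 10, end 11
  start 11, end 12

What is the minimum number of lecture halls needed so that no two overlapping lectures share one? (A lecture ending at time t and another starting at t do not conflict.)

Count concurrent intervals with a sweep; the peak is the room count.
Events (time:±→running): 4:+→1 6:-→0 8:+→1 10:-→0 10:+→1 10:+→2 10:+→3 10:+→4 11:-→3 11:+→4 11:+→5 … peak 5.

5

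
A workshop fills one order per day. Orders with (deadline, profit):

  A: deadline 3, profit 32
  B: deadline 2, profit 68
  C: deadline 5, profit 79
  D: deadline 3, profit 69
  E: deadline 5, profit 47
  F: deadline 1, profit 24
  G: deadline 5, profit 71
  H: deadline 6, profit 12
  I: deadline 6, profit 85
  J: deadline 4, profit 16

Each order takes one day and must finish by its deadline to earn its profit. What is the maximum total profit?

By profit: I(d6,85), C(d5,79), G(d5,71), D(d3,69), B(d2,68), E(d5,47), A(d3,32), F(d1,24), J(d4,16), H(d6,12)
I→slot 6; C→slot 5; G→slot 4; D→slot 3; B→slot 2; E→slot 1; A skipped; F skipped; J skipped; H skipped.
Profit = 47 + 68 + 69 + 71 + 79 + 85 = 419

419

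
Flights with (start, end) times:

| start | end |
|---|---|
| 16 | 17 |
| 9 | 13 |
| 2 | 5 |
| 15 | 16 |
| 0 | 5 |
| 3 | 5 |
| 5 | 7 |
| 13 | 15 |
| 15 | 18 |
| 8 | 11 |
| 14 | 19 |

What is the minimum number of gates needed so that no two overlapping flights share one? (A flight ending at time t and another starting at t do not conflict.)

Count concurrent intervals with a sweep; the peak is the room count.
Events (time:±→running): 0:+→1 2:+→2 3:+→3 … peak 3.

3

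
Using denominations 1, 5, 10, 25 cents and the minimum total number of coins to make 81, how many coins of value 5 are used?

1

81 = 3×25 + 1×5 + 1×1
Count of 5: 1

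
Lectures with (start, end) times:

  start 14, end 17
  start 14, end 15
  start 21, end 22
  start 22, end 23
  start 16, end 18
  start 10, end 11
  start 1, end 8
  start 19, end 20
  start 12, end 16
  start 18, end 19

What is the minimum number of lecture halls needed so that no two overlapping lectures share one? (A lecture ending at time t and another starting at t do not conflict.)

Count concurrent intervals with a sweep; the peak is the room count.
Events (time:±→running): 1:+→1 8:-→0 10:+→1 11:-→0 12:+→1 14:+→2 14:+→3 … peak 3.

3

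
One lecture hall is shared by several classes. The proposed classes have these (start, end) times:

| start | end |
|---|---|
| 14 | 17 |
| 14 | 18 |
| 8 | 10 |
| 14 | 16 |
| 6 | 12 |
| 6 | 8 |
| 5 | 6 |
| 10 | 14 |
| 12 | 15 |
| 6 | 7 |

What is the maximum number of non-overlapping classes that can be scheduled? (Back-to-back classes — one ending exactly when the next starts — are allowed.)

Sorted by end: (5,6)  (6,7)  (6,8)  (8,10)  (6,12)  (10,14)  (12,15)  (14,16)  (14,17)  (14,18)
take (5,6); take (6,7); take (8,10); take (10,14); skip (12,15); take (14,16); skip (14,17).
Selected 5 classes.

5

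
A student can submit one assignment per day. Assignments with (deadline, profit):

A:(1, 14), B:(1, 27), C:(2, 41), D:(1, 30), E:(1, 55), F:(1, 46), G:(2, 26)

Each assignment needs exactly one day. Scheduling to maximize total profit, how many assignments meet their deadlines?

2

By profit: E(d1,55), F(d1,46), C(d2,41), D(d1,30), B(d1,27), G(d2,26), A(d1,14)
E→slot 1; F skipped; C→slot 2; D skipped; B skipped; G skipped; A skipped.
2 of 7 scheduled.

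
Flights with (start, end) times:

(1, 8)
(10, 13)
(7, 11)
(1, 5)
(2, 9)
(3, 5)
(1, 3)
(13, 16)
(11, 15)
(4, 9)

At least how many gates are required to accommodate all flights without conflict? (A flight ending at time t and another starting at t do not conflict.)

Count concurrent intervals with a sweep; the peak is the room count.
starts: [1, 1, 1, 2, 3, 4, 7, 10, 11, 13]
ends:   [3, 5, 5, 8, 9, 9, 11, 13, 15, 16]
s1→1 s1→2 s1→3 s2→4 e3→3 s3→4 s4→5  — peak 5.

5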